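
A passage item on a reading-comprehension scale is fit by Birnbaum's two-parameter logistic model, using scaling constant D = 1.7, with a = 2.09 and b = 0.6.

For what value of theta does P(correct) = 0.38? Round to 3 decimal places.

0.462

P(theta) = 1 / (1 + exp(−D·a(theta − b)))
logit = ln(0.3800/0.6200) = -0.4895
theta = b + logit/(1.7·a) = 0.6 + (-0.4895)/3.5530 = 0.4622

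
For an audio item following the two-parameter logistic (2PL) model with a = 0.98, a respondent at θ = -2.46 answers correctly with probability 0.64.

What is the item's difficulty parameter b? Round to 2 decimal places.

-3.05

P(θ) = 1 / (1 + exp(−a(θ − b)))
logit(0.64) = ln(0.64/0.36) = 0.5754
b = θ − logit/(a) = -2.46 − 0.5754/0.9800 = -3.0471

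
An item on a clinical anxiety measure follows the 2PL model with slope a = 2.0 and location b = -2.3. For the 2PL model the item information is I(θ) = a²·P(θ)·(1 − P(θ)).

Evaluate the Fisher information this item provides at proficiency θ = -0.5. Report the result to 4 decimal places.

0.1036

P = 1/(1+e^{-3.6000}) = 0.9734
P(1−P) = 0.9734 × 0.0266 = 0.0259
I = a² × P(1−P) = 2.0² × 0.0259 = 0.10356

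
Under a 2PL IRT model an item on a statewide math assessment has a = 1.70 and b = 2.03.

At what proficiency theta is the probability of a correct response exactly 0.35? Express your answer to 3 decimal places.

P(theta) = 1 / (1 + exp(−a(theta − b)))
logit = ln(0.3500/0.6500) = -0.6190
theta = b + logit/(a) = 2.03 + (-0.6190)/1.7000 = 1.6659

1.666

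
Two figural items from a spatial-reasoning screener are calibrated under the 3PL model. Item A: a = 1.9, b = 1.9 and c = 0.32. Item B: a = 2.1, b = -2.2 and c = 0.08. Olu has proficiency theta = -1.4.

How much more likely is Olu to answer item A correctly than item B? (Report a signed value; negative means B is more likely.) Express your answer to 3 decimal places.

-0.534

P(theta) = c + (1 − c) · 1 / (1 + exp(−a(theta − b)))
P_A = 0.3213
P_B = 0.8555
P_A − P_B = -0.5342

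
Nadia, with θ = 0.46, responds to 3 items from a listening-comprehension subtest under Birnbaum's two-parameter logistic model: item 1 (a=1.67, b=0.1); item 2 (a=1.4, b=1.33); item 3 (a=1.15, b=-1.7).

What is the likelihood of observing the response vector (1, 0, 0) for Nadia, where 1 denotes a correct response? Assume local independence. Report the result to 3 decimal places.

P(θ) = 1 / (1 + exp(−a(θ − b)))
P_1 = 1/(1+e^{-0.6012}) = 0.6459
P_2 = 1/(1+e^{1.2180}) = 0.2283
P_3 = 1/(1+e^{-2.4840}) = 0.9230
L = P_1 × (1−P_2) × (1−P_3) = 0.6459 × 0.7717 × 0.0770 = 0.03838

0.038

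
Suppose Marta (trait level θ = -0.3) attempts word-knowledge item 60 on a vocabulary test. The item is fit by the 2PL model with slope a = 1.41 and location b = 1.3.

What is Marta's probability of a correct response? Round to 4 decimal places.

P(θ) = 1 / (1 + exp(−a(θ − b)))
Exponent: 1.41 × (-0.3 − 1.3) = -2.2560
1/(1 + e^{2.2560}) = 0.0948

0.0948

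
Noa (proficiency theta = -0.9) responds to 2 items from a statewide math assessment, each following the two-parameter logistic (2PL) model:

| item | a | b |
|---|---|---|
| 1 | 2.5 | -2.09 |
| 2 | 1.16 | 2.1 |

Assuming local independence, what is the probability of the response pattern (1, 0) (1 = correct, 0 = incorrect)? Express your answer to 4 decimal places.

P(theta) = 1 / (1 + exp(−a(theta − b)))
P_1 = 1/(1+e^{-2.9750}) = 0.9514
P_2 = 1/(1+e^{3.4800}) = 0.0299
L = P_1 × (1−P_2) = 0.9514 × 0.9701 = 0.92300

0.9230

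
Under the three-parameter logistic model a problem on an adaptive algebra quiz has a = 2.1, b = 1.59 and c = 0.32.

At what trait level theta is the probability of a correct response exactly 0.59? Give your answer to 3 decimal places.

1.391

P(theta) = c + (1 − c) · 1 / (1 + exp(−a(theta − b)))
Remove guessing floor: (0.59 − 0.32)/(1 − 0.32) = 0.3971
logit = ln(0.3971/0.6029) = -0.4177
theta = b + logit/(a) = 1.59 + (-0.4177)/2.1000 = 1.3911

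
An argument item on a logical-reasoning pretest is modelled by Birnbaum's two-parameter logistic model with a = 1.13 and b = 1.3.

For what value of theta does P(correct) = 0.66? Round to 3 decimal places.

1.887

P(theta) = 1 / (1 + exp(−a(theta − b)))
logit = ln(0.6600/0.3400) = 0.6633
theta = b + logit/(a) = 1.3 + 0.6633/1.1300 = 1.8870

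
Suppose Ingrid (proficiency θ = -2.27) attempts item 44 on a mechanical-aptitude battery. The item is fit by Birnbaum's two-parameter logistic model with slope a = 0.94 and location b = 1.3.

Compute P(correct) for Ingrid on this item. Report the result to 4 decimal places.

P(θ) = 1 / (1 + exp(−a(θ − b)))
Exponent: 0.94 × (-2.27 − 1.3) = -3.3558
1/(1 + e^{3.3558}) = 0.0337

0.0337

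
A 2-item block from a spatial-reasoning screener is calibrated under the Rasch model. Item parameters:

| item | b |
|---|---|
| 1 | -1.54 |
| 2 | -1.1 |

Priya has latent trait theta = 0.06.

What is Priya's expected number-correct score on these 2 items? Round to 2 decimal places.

P(theta) = 1 / (1 + exp(−(theta − b)))
P_1 = 1/(1+e^{-1.6000}) = 0.8320
P_2 = 1/(1+e^{-1.1600}) = 0.7613
E[score] = 0.8320 + 0.7613 = 1.5934

1.59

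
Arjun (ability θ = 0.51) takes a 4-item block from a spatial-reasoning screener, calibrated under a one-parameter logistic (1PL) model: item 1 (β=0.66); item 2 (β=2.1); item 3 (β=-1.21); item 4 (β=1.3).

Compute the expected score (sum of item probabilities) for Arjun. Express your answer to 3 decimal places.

1.792

P(θ) = 1 / (1 + exp(−(θ − β)))
P_1 = 1/(1+e^{0.1500}) = 0.4626
P_2 = 1/(1+e^{1.5900}) = 0.1694
P_3 = 1/(1+e^{-1.7200}) = 0.8481
P_4 = 1/(1+e^{0.7900}) = 0.3122
E[score] = 0.4626 + 0.1694 + 0.8481 + 0.3122 = 1.7923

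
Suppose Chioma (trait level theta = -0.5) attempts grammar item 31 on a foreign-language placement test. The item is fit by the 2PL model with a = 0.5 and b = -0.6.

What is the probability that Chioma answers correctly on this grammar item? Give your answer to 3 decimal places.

P(theta) = 1 / (1 + exp(−a(theta − b)))
Exponent: 0.5 × (-0.5 − (-0.6)) = 0.0500
1/(1 + e^{-0.0500}) = 0.5125

0.512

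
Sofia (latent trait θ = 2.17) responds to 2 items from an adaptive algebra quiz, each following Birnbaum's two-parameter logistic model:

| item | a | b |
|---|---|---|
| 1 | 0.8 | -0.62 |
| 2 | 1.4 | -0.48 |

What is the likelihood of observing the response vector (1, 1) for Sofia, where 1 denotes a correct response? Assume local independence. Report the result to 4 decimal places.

P(θ) = 1 / (1 + exp(−a(θ − b)))
P_1 = 1/(1+e^{-2.2320}) = 0.9031
P_2 = 1/(1+e^{-3.7100}) = 0.9761
L = P_1 × P_2 = 0.9031 × 0.9761 = 0.88151

0.8815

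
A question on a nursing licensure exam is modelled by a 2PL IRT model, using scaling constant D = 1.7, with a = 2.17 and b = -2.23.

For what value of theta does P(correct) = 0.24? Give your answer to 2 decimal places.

-2.54

P(theta) = 1 / (1 + exp(−D·a(theta − b)))
logit = ln(0.2400/0.7600) = -1.1527
theta = b + logit/(1.7·a) = -2.23 + (-1.1527)/3.6890 = -2.5425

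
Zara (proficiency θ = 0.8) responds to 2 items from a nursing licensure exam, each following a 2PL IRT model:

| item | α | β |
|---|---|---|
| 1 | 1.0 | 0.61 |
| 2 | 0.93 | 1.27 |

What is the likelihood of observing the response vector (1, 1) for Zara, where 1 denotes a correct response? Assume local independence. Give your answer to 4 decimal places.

0.2148

P(θ) = 1 / (1 + exp(−α(θ − β)))
P_1 = 1/(1+e^{-0.1900}) = 0.5474
P_2 = 1/(1+e^{0.4371}) = 0.3924
L = P_1 × P_2 = 0.5474 × 0.3924 = 0.21480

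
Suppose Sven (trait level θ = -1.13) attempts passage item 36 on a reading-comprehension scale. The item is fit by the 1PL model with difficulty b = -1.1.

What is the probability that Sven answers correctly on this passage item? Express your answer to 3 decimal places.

P(θ) = 1 / (1 + exp(−(θ − b)))
Exponent: (-1.13 − (-1.1)) = -0.0300
1/(1 + e^{0.0300}) = 0.4925
P = 0.4925

0.493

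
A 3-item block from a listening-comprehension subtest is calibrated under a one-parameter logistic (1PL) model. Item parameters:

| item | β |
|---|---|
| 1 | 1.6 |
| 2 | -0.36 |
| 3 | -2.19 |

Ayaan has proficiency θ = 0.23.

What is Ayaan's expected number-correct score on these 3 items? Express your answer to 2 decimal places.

P(θ) = 1 / (1 + exp(−(θ − β)))
P_1 = 1/(1+e^{1.3700}) = 0.2026
P_2 = 1/(1+e^{-0.5900}) = 0.6434
P_3 = 1/(1+e^{-2.4200}) = 0.9183
E[score] = 0.2026 + 0.6434 + 0.9183 = 1.7643

1.76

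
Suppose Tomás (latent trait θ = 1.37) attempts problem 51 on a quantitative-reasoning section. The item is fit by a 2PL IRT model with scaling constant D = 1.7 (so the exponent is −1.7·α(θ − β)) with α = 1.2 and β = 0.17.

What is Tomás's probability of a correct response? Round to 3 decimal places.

0.920

P(θ) = 1 / (1 + exp(−D·α(θ − β)))
Exponent: 1.7 × 1.2 × (1.37 − 0.17) = 2.4480
1/(1 + e^{-2.4480}) = 0.9204
P = 0.9204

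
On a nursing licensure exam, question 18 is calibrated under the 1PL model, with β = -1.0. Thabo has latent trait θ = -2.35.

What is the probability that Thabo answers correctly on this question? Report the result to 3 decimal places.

0.206

P(θ) = 1 / (1 + exp(−(θ − β)))
Exponent: (-2.35 − (-1.0)) = -1.3500
1/(1 + e^{1.3500}) = 0.2059
P = 0.2059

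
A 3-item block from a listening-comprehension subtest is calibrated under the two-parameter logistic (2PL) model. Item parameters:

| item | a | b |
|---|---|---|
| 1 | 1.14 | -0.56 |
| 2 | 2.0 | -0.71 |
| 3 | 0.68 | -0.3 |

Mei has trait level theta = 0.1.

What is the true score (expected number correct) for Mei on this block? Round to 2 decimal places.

2.08

P(theta) = 1 / (1 + exp(−a(theta − b)))
P_1 = 1/(1+e^{-0.7524}) = 0.6797
P_2 = 1/(1+e^{-1.6200}) = 0.8348
P_3 = 1/(1+e^{-0.2720}) = 0.5676
E[score] = 0.6797 + 0.8348 + 0.5676 = 2.0821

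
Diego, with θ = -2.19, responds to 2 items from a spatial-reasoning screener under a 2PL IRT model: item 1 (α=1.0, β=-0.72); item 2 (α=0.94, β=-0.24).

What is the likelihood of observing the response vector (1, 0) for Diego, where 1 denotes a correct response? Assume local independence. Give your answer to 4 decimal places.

0.1612

P(θ) = 1 / (1 + exp(−α(θ − β)))
P_1 = 1/(1+e^{1.4700}) = 0.1869
P_2 = 1/(1+e^{1.8330}) = 0.1379
L = P_1 × (1−P_2) = 0.1869 × 0.8621 = 0.16117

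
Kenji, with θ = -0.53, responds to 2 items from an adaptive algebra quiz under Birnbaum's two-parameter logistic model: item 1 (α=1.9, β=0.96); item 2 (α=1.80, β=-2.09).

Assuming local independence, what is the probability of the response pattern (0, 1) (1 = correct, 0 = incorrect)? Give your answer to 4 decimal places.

P(θ) = 1 / (1 + exp(−α(θ − β)))
P_1 = 1/(1+e^{2.8310}) = 0.0557
P_2 = 1/(1+e^{-2.8080}) = 0.9431
L = (1−P_1) × P_2 = 0.9443 × 0.9431 = 0.89060

0.8906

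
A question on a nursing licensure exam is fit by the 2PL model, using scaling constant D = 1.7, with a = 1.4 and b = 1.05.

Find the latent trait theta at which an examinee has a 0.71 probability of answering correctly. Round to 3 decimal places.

P(theta) = 1 / (1 + exp(−D·a(theta − b)))
logit = ln(0.7100/0.2900) = 0.8954
theta = b + logit/(1.7·a) = 1.05 + 0.8954/2.3800 = 1.4262

1.426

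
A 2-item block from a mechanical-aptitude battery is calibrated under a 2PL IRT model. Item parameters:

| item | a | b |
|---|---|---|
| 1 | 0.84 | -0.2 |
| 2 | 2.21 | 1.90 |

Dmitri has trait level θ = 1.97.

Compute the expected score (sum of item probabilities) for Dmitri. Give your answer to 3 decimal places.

P(θ) = 1 / (1 + exp(−a(θ − b)))
P_1 = 1/(1+e^{-1.8228}) = 0.8609
P_2 = 1/(1+e^{-0.1547}) = 0.5386
E[score] = 0.8609 + 0.5386 = 1.3995

1.399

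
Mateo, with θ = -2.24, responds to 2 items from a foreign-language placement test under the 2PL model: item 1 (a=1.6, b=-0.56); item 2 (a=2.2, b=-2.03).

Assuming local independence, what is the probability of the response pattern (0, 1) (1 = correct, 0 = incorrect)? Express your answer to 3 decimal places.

P(θ) = 1 / (1 + exp(−a(θ − b)))
P_1 = 1/(1+e^{2.6880}) = 0.0637
P_2 = 1/(1+e^{0.4620}) = 0.3865
L = (1−P_1) × P_2 = 0.9363 × 0.3865 = 0.36190

0.362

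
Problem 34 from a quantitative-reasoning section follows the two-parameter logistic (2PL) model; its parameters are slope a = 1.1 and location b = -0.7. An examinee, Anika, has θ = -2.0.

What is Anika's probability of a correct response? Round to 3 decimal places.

P(θ) = 1 / (1 + exp(−a(θ − b)))
Exponent: 1.1 × (-2.0 − (-0.7)) = -1.4300
1/(1 + e^{1.4300}) = 0.1931

0.193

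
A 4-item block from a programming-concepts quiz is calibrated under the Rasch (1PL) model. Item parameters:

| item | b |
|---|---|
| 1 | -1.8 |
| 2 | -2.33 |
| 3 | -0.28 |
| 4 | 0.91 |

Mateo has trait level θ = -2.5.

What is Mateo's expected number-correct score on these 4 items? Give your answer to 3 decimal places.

P(θ) = 1 / (1 + exp(−(θ − b)))
P_1 = 1/(1+e^{0.7000}) = 0.3318
P_2 = 1/(1+e^{0.1700}) = 0.4576
P_3 = 1/(1+e^{2.2200}) = 0.0980
P_4 = 1/(1+e^{3.4100}) = 0.0320
E[score] = 0.3318 + 0.4576 + 0.0980 + 0.0320 = 0.9194

0.919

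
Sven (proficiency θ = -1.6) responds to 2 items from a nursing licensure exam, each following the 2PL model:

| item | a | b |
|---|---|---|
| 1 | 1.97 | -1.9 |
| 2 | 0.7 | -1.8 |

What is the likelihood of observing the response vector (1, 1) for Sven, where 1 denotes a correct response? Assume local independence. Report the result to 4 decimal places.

0.3443

P(θ) = 1 / (1 + exp(−a(θ − b)))
P_1 = 1/(1+e^{-0.5910}) = 0.6436
P_2 = 1/(1+e^{-0.1400}) = 0.5349
L = P_1 × P_2 = 0.6436 × 0.5349 = 0.34429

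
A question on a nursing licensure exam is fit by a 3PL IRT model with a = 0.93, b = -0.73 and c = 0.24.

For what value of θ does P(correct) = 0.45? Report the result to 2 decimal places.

-1.77

P(θ) = c + (1 − c) · 1 / (1 + exp(−a(θ − b)))
Remove guessing floor: (0.45 − 0.24)/(1 − 0.24) = 0.2763
logit = ln(0.2763/0.7237) = -0.9628
θ = b + logit/(a) = -0.73 + (-0.9628)/0.9300 = -1.7653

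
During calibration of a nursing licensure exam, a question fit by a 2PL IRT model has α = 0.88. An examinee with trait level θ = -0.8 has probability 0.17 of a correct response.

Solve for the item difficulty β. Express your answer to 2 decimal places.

P(θ) = 1 / (1 + exp(−α(θ − β)))
logit(0.17) = ln(0.17/0.83) = -1.5856
β = θ − logit/(α) = -0.8 − (-1.5856)/0.8800 = 1.0018

1.00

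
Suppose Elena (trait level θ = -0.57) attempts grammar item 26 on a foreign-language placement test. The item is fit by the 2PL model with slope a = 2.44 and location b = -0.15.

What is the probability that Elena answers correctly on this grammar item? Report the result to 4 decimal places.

P(θ) = 1 / (1 + exp(−a(θ − b)))
Exponent: 2.44 × (-0.57 − (-0.15)) = -1.0248
1/(1 + e^{1.0248}) = 0.2641

0.2641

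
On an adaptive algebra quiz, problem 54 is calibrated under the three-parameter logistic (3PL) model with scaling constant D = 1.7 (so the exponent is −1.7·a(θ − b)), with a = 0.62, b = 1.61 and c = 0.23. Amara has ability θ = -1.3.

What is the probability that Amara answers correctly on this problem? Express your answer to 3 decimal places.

P(θ) = c + (1 − c) · 1 / (1 + exp(−D·a(θ − b)))
Exponent: 1.7 × 0.62 × (-1.3 − 1.61) = -3.0671
1/(1 + e^{3.0671}) = 0.0445
P = 0.23 + 0.77 × 0.0445 = 0.2643

0.264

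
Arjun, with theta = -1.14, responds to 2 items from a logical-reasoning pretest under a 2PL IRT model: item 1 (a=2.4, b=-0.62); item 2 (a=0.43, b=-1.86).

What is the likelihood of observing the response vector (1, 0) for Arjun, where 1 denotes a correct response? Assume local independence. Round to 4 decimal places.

P(theta) = 1 / (1 + exp(−a(theta − b)))
P_1 = 1/(1+e^{1.2480}) = 0.2230
P_2 = 1/(1+e^{-0.3096}) = 0.5768
L = P_1 × (1−P_2) = 0.2230 × 0.4232 = 0.09440

0.0944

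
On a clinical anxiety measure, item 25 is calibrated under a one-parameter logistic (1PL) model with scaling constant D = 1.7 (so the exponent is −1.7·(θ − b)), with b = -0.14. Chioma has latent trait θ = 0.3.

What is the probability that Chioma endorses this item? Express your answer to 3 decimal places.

P(θ) = 1 / (1 + exp(−D·(θ − b)))
Exponent: 1.7 × (0.3 − (-0.14)) = 0.7480
1/(1 + e^{-0.7480}) = 0.6787
P = 0.6787

0.679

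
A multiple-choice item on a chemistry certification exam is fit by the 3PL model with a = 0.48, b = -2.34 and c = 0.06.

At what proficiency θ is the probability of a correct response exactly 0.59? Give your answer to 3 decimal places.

P(θ) = c + (1 − c) · 1 / (1 + exp(−a(θ − b)))
Remove guessing floor: (0.59 − 0.06)/(1 − 0.06) = 0.5638
logit = ln(0.5638/0.4362) = 0.2567
θ = b + logit/(a) = -2.34 + 0.2567/0.4800 = -1.8052

-1.805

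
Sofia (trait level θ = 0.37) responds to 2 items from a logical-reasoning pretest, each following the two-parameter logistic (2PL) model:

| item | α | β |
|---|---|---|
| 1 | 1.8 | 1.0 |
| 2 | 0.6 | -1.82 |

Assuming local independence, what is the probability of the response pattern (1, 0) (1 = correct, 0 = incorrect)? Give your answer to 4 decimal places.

0.0516

P(θ) = 1 / (1 + exp(−α(θ − β)))
P_1 = 1/(1+e^{1.1340}) = 0.2434
P_2 = 1/(1+e^{-1.3140}) = 0.7882
L = P_1 × (1−P_2) = 0.2434 × 0.2118 = 0.05156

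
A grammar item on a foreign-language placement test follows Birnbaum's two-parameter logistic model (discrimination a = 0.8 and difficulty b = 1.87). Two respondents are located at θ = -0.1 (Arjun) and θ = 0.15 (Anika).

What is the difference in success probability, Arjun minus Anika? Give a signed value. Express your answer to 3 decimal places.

-0.030

P(θ) = 1 / (1 + exp(−a(θ − b)))
P(Arjun) = 0.1714  [exponent -1.5760]
P(Anika) = 0.2017  [exponent -1.3760]
Difference = 0.1714 − 0.2017 = -0.0303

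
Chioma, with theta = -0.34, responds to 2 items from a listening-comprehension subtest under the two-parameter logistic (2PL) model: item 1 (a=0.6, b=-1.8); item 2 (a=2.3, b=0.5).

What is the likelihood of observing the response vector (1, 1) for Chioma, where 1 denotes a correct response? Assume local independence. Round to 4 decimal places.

P(theta) = 1 / (1 + exp(−a(theta − b)))
P_1 = 1/(1+e^{-0.8760}) = 0.7060
P_2 = 1/(1+e^{1.9320}) = 0.1265
L = P_1 × P_2 = 0.7060 × 0.1265 = 0.08933

0.0893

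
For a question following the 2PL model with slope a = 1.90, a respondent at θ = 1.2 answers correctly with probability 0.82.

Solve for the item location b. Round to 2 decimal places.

0.40

P(θ) = 1 / (1 + exp(−a(θ − b)))
logit(0.82) = ln(0.82/0.18) = 1.5163
b = θ − logit/(a) = 1.2 − 1.5163/1.9000 = 0.4019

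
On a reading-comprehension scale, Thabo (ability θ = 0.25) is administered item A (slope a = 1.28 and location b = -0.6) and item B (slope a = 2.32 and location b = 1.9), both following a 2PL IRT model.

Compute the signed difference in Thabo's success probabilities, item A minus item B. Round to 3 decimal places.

0.727

P(θ) = 1 / (1 + exp(−a(θ − b)))
P_A = 0.7480
P_B = 0.0213
P_A − P_B = 0.7267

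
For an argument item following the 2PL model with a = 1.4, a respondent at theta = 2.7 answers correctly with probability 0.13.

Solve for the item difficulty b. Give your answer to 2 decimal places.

P(theta) = 1 / (1 + exp(−a(theta − b)))
logit(0.13) = ln(0.13/0.87) = -1.9010
b = theta − logit/(a) = 2.7 − (-1.9010)/1.4000 = 4.0578

4.06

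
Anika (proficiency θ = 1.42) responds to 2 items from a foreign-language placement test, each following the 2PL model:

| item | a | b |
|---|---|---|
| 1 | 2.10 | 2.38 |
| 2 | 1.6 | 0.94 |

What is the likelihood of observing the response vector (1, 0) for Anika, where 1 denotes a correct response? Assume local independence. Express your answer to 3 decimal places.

0.037

P(θ) = 1 / (1 + exp(−a(θ − b)))
P_1 = 1/(1+e^{2.0160}) = 0.1175
P_2 = 1/(1+e^{-0.7680}) = 0.6831
L = P_1 × (1−P_2) = 0.1175 × 0.3169 = 0.03725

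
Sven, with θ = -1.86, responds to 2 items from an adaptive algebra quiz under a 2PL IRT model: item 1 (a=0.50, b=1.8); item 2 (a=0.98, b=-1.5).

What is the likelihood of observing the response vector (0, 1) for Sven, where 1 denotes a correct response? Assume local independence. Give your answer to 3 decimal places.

P(θ) = 1 / (1 + exp(−a(θ − b)))
P_1 = 1/(1+e^{1.8300}) = 0.1382
P_2 = 1/(1+e^{0.3528}) = 0.4127
L = (1−P_1) × P_2 = 0.8618 × 0.4127 = 0.35565

0.356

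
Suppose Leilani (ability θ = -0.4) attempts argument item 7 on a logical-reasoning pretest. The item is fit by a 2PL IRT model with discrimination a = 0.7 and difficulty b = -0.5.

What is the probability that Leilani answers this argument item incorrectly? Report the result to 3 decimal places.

0.483

P(θ) = 1 / (1 + exp(−a(θ − b)))
Exponent: 0.7 × (-0.4 − (-0.5)) = 0.0700
1/(1 + e^{-0.0700}) = 0.5175
P(incorrect) = 1 − 0.5175 = 0.4825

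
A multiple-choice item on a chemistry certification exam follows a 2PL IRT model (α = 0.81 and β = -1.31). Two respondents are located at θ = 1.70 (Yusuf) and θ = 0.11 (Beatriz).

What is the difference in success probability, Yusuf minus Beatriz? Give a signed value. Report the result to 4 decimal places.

P(θ) = 1 / (1 + exp(−α(θ − β)))
P(Yusuf) = 0.9197  [exponent 2.4381]
P(Beatriz) = 0.7595  [exponent 1.1502]
Difference = 0.9197 − 0.7595 = 0.1601

0.1601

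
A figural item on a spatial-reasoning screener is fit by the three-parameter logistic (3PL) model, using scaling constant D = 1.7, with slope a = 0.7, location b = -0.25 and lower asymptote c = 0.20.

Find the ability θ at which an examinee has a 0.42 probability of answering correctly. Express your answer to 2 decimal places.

P(θ) = c + (1 − c) · 1 / (1 + exp(−D·a(θ − b)))
Remove guessing floor: (0.42 − 0.20)/(1 − 0.20) = 0.2750
logit = ln(0.2750/0.7250) = -0.9694
θ = b + logit/(1.7·a) = -0.25 + (-0.9694)/1.1900 = -1.0646

-1.06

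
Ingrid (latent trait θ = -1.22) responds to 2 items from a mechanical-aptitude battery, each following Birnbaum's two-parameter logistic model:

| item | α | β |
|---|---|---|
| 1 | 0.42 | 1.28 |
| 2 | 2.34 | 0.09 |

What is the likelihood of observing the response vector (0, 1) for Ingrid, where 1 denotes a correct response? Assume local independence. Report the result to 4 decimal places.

0.0330

P(θ) = 1 / (1 + exp(−α(θ − β)))
P_1 = 1/(1+e^{1.0500}) = 0.2592
P_2 = 1/(1+e^{3.0654}) = 0.0446
L = (1−P_1) × P_2 = 0.7408 × 0.0446 = 0.03301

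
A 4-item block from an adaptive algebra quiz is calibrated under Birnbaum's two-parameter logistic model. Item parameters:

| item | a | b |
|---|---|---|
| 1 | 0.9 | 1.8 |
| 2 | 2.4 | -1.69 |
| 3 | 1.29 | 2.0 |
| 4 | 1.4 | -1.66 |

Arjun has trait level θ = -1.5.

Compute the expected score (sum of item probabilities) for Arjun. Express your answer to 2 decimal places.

1.23

P(θ) = 1 / (1 + exp(−a(θ − b)))
P_1 = 1/(1+e^{2.9700}) = 0.0488
P_2 = 1/(1+e^{-0.4560}) = 0.6121
P_3 = 1/(1+e^{4.5150}) = 0.0108
P_4 = 1/(1+e^{-0.2240}) = 0.5558
E[score] = 0.0488 + 0.6121 + 0.0108 + 0.5558 = 1.2275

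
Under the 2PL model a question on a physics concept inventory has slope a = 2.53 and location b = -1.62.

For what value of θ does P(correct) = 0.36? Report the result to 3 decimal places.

P(θ) = 1 / (1 + exp(−a(θ − b)))
logit = ln(0.3600/0.6400) = -0.5754
θ = b + logit/(a) = -1.62 + (-0.5754)/2.5300 = -1.8474

-1.847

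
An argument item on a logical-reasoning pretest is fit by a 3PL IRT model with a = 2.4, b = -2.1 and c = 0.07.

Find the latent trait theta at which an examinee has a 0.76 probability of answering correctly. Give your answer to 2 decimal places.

P(theta) = c + (1 − c) · 1 / (1 + exp(−a(theta − b)))
Remove guessing floor: (0.76 − 0.07)/(1 − 0.07) = 0.7419
logit = ln(0.7419/0.2581) = 1.0561
theta = b + logit/(a) = -2.1 + 1.0561/2.4000 = -1.6600

-1.66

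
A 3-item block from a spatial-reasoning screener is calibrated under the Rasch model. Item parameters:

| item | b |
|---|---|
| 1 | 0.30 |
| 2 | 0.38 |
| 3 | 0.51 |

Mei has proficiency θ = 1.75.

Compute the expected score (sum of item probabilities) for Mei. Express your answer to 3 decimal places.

P(θ) = 1 / (1 + exp(−(θ − b)))
P_1 = 1/(1+e^{-1.4500}) = 0.8100
P_2 = 1/(1+e^{-1.3700}) = 0.7974
P_3 = 1/(1+e^{-1.2400}) = 0.7756
E[score] = 0.8100 + 0.7974 + 0.7756 = 2.3829

2.383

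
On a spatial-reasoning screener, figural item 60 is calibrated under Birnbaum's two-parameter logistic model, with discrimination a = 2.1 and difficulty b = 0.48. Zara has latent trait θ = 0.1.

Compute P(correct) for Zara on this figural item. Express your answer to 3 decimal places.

P(θ) = 1 / (1 + exp(−a(θ − b)))
Exponent: 2.1 × (0.1 − 0.48) = -0.7980
1/(1 + e^{0.7980}) = 0.3105

0.310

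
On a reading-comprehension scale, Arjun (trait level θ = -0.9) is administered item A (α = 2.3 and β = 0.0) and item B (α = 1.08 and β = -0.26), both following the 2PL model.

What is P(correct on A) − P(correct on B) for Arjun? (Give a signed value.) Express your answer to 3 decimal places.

P(θ) = 1 / (1 + exp(−α(θ − β)))
P_A = 0.1120
P_B = 0.3338
P_A − P_B = -0.2217

-0.222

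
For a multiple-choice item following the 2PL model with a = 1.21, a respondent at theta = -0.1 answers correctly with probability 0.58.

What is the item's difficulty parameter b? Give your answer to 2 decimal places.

-0.37

P(theta) = 1 / (1 + exp(−a(theta − b)))
logit(0.58) = ln(0.58/0.42) = 0.3228
b = theta − logit/(a) = -0.1 − 0.3228/1.2100 = -0.3668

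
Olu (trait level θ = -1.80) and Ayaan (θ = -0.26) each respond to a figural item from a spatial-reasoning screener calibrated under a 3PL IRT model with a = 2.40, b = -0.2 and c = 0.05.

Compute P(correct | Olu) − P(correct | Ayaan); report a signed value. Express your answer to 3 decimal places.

P(θ) = c + (1 − c) · 1 / (1 + exp(−a(θ − b)))
P(Olu) = 0.0700  [exponent -3.8400]
P(Ayaan) = 0.4909  [exponent -0.1440]
Difference = 0.0700 − 0.4909 = -0.4209

-0.421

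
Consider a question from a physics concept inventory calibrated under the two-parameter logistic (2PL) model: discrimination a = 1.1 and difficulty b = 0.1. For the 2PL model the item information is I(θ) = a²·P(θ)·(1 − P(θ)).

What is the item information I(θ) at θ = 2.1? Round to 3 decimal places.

0.109

P = 1/(1+e^{-2.2000}) = 0.9002
P(1−P) = 0.9002 × 0.0998 = 0.0898
I = a² × P(1−P) = 1.1² × 0.0898 = 0.10866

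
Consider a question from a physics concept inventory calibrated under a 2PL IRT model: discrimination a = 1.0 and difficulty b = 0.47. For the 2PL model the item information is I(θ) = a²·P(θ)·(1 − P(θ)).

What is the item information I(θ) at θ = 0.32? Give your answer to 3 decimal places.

0.249

P = 1/(1+e^{0.1500}) = 0.4626
P(1−P) = 0.4626 × 0.5374 = 0.2486
I = a² × P(1−P) = 1.0² × 0.2486 = 0.24860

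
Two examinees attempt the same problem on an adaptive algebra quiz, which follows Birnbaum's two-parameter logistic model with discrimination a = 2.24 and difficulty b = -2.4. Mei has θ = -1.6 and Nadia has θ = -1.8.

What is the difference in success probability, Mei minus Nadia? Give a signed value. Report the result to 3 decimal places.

P(θ) = 1 / (1 + exp(−a(θ − b)))
P(Mei) = 0.8572  [exponent 1.7920]
P(Nadia) = 0.7931  [exponent 1.3440]
Difference = 0.8572 − 0.7931 = 0.0640

0.064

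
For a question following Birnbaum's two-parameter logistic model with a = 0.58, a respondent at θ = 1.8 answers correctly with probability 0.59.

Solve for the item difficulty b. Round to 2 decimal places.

P(θ) = 1 / (1 + exp(−a(θ − b)))
logit(0.59) = ln(0.59/0.41) = 0.3640
b = θ − logit/(a) = 1.8 − 0.3640/0.5800 = 1.1725

1.17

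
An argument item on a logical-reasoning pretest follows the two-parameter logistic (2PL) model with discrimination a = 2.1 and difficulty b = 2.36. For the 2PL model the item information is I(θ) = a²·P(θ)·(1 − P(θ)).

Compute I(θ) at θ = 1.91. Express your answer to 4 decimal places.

P = 1/(1+e^{0.9450}) = 0.2799
P(1−P) = 0.2799 × 0.7201 = 0.2016
I = a² × P(1−P) = 2.1² × 0.2016 = 0.88885

0.8888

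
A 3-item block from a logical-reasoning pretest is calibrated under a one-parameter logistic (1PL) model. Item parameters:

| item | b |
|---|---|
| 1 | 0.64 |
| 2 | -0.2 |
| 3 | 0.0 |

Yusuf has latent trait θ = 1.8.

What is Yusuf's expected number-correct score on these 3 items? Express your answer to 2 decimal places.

2.50

P(θ) = 1 / (1 + exp(−(θ − b)))
P_1 = 1/(1+e^{-1.1600}) = 0.7613
P_2 = 1/(1+e^{-2.0000}) = 0.8808
P_3 = 1/(1+e^{-1.8000}) = 0.8581
E[score] = 0.7613 + 0.8808 + 0.8581 = 2.5003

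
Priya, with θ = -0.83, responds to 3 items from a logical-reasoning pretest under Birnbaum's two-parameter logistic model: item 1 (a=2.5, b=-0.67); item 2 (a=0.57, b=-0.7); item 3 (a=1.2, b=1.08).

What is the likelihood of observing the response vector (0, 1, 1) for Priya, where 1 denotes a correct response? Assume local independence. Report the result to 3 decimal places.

0.026

P(θ) = 1 / (1 + exp(−a(θ − b)))
P_1 = 1/(1+e^{0.4000}) = 0.4013
P_2 = 1/(1+e^{0.0741}) = 0.4815
P_3 = 1/(1+e^{2.2920}) = 0.0918
L = (1−P_1) × P_2 × P_3 = 0.5987 × 0.4815 × 0.0918 = 0.02646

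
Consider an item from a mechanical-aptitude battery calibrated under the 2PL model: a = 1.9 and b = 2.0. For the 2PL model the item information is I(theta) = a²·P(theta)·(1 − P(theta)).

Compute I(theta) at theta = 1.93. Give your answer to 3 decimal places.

0.899

P = 1/(1+e^{0.1330}) = 0.4668
P(1−P) = 0.4668 × 0.5332 = 0.2489
I = a² × P(1−P) = 1.9² × 0.2489 = 0.89852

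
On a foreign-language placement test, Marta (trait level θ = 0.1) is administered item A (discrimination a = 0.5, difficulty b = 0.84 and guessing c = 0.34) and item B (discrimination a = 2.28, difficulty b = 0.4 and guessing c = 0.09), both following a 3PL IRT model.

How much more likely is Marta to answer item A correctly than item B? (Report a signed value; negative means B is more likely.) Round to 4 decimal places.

P(θ) = c + (1 − c) · 1 / (1 + exp(−a(θ − b)))
P_A = 0.6096
P_B = 0.3952
P_A − P_B = 0.2145

0.2145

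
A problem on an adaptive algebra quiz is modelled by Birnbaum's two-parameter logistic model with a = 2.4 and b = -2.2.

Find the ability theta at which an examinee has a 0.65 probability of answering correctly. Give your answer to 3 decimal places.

P(theta) = 1 / (1 + exp(−a(theta − b)))
logit = ln(0.6500/0.3500) = 0.6190
theta = b + logit/(a) = -2.2 + 0.6190/2.4000 = -1.9421

-1.942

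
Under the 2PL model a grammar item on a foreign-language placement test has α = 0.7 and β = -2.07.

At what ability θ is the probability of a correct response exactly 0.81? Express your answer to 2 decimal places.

0.00

P(θ) = 1 / (1 + exp(−α(θ − β)))
logit = ln(0.8100/0.1900) = 1.4500
θ = β + logit/(α) = -2.07 + 1.4500/0.7000 = 0.0014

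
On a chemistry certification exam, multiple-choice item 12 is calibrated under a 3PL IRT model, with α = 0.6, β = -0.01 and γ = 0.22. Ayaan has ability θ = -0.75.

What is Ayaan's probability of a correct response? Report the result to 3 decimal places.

0.525

P(θ) = γ + (1 − γ) · 1 / (1 + exp(−α(θ − β)))
Exponent: 0.6 × (-0.75 − (-0.01)) = -0.4440
1/(1 + e^{0.4440}) = 0.3908
P = 0.22 + 0.78 × 0.3908 = 0.5248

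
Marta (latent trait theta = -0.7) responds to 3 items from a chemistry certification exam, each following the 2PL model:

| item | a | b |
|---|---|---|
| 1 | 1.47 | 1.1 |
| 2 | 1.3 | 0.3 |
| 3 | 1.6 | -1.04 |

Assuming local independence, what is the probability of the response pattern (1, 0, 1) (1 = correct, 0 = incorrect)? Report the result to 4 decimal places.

P(theta) = 1 / (1 + exp(−a(theta − b)))
P_1 = 1/(1+e^{2.6460}) = 0.0662
P_2 = 1/(1+e^{1.3000}) = 0.2142
P_3 = 1/(1+e^{-0.5440}) = 0.6327
L = P_1 × (1−P_2) × P_3 = 0.0662 × 0.7858 × 0.6327 = 0.03293

0.0329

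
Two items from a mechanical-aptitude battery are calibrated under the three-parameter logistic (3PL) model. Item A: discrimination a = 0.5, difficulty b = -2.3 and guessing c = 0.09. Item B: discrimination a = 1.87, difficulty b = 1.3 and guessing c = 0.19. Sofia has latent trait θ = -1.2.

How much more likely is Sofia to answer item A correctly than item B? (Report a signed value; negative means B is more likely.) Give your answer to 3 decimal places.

P(θ) = c + (1 − c) · 1 / (1 + exp(−a(θ − b)))
P_A = 0.6671
P_B = 0.1975
P_A − P_B = 0.4696

0.470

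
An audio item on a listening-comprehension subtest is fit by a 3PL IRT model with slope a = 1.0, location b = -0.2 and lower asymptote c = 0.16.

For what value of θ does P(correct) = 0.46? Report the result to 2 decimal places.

-0.79

P(θ) = c + (1 − c) · 1 / (1 + exp(−a(θ − b)))
Remove guessing floor: (0.46 − 0.16)/(1 − 0.16) = 0.3571
logit = ln(0.3571/0.6429) = -0.5878
θ = b + logit/(a) = -0.2 + (-0.5878)/1.0000 = -0.7878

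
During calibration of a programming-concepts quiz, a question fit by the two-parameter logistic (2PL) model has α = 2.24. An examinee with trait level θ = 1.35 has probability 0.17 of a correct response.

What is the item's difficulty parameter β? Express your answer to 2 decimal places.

P(θ) = 1 / (1 + exp(−α(θ − β)))
logit(0.17) = ln(0.17/0.83) = -1.5856
β = θ − logit/(α) = 1.35 − (-1.5856)/2.2400 = 2.0579

2.06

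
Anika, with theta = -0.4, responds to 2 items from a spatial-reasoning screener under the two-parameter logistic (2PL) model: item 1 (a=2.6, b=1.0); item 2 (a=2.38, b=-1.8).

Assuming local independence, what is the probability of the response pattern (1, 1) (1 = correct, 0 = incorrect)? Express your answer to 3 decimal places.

P(theta) = 1 / (1 + exp(−a(theta − b)))
P_1 = 1/(1+e^{3.6400}) = 0.0256
P_2 = 1/(1+e^{-3.3320}) = 0.9655
L = P_1 × P_2 = 0.0256 × 0.9655 = 0.02470

0.025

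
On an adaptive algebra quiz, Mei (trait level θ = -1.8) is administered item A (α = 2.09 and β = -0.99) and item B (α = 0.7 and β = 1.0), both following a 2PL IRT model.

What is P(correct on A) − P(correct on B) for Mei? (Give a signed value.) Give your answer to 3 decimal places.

P(θ) = 1 / (1 + exp(−α(θ − β)))
P_A = 0.1554
P_B = 0.1235
P_A − P_B = 0.0319

0.032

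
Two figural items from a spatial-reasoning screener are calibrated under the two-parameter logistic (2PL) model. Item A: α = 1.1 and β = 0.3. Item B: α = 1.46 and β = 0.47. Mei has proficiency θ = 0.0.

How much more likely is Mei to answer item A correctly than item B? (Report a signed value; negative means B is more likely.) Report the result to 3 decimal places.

0.083

P(θ) = 1 / (1 + exp(−α(θ − β)))
P_A = 0.4182
P_B = 0.3349
P_A − P_B = 0.0834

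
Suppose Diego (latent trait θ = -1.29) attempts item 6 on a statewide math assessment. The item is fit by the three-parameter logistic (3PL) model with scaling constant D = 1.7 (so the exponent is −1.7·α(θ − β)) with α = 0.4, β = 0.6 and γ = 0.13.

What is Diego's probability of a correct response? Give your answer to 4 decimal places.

0.3185

P(θ) = γ + (1 − γ) · 1 / (1 + exp(−D·α(θ − β)))
Exponent: 1.7 × 0.4 × (-1.29 − 0.6) = -1.2852
1/(1 + e^{1.2852}) = 0.2167
P = 0.13 + 0.87 × 0.2167 = 0.3185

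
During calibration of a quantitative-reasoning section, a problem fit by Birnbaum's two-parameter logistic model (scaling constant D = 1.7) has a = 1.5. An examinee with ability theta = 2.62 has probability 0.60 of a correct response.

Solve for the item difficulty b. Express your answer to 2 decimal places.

2.46

P(theta) = 1 / (1 + exp(−D·a(theta − b)))
logit(0.60) = ln(0.60/0.40) = 0.4055
b = theta − logit/(1.7·a) = 2.62 − 0.4055/2.5500 = 2.4610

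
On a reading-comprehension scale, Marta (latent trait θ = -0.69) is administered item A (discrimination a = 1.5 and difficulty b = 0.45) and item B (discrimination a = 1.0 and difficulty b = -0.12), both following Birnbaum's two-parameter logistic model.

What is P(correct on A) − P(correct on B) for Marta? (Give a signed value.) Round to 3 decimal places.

P(θ) = 1 / (1 + exp(−a(θ − b)))
P_A = 0.1532
P_B = 0.3612
P_A − P_B = -0.2081

-0.208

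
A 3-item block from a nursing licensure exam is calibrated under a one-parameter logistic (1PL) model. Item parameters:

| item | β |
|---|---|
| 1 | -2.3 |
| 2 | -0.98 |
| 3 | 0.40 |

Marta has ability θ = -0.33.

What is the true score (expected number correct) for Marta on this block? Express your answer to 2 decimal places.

P(θ) = 1 / (1 + exp(−(θ − β)))
P_1 = 1/(1+e^{-1.9700}) = 0.8776
P_2 = 1/(1+e^{-0.6500}) = 0.6570
P_3 = 1/(1+e^{0.7300}) = 0.3252
E[score] = 0.8776 + 0.6570 + 0.3252 = 1.8598

1.86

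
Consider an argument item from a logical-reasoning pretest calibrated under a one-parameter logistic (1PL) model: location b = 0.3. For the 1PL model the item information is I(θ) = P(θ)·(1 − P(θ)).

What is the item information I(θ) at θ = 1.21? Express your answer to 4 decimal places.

0.2046

P = 1/(1+e^{-0.9100}) = 0.7130
P(1−P) = 0.7130 × 0.2870 = 0.2046
I = P(1−P) = 0.20463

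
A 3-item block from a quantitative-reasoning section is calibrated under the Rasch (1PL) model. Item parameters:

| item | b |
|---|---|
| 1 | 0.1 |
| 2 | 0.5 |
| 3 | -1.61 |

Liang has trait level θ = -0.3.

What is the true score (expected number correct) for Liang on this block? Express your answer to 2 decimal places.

P(θ) = 1 / (1 + exp(−(θ − b)))
P_1 = 1/(1+e^{0.4000}) = 0.4013
P_2 = 1/(1+e^{0.8000}) = 0.3100
P_3 = 1/(1+e^{-1.3100}) = 0.7875
E[score] = 0.4013 + 0.3100 + 0.7875 = 1.4989

1.50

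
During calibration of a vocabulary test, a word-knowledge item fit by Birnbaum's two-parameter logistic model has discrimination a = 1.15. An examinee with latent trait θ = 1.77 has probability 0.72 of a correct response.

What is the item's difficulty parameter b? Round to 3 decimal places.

P(θ) = 1 / (1 + exp(−a(θ − b)))
logit(0.72) = ln(0.72/0.28) = 0.9445
b = θ − logit/(a) = 1.77 − 0.9445/1.1500 = 0.9487

0.949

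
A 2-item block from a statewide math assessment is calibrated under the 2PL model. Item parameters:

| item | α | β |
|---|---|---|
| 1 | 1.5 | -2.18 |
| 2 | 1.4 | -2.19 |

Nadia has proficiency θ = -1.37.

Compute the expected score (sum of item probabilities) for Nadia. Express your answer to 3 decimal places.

1.530

P(θ) = 1 / (1 + exp(−α(θ − β)))
P_1 = 1/(1+e^{-1.2150}) = 0.7712
P_2 = 1/(1+e^{-1.1480}) = 0.7591
E[score] = 0.7712 + 0.7591 = 1.5303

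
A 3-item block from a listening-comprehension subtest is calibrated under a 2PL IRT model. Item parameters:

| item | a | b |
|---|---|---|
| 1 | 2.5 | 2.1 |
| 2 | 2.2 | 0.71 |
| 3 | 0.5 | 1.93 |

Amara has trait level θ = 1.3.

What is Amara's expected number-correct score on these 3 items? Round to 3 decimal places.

P(θ) = 1 / (1 + exp(−a(θ − b)))
P_1 = 1/(1+e^{2.0000}) = 0.1192
P_2 = 1/(1+e^{-1.2980}) = 0.7855
P_3 = 1/(1+e^{0.3150}) = 0.4219
E[score] = 0.1192 + 0.7855 + 0.4219 = 1.3266

1.327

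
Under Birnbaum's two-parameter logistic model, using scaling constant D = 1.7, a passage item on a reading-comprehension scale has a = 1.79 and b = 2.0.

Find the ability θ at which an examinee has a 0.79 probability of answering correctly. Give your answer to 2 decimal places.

P(θ) = 1 / (1 + exp(−D·a(θ − b)))
logit = ln(0.7900/0.2100) = 1.3249
θ = b + logit/(1.7·a) = 2.0 + 1.3249/3.0430 = 2.4354

2.44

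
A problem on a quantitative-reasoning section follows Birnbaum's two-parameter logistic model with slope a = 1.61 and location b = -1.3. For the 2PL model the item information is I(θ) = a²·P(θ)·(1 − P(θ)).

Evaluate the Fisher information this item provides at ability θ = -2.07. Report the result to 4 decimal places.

P = 1/(1+e^{1.2397}) = 0.2245
P(1−P) = 0.2245 × 0.7755 = 0.1741
I = a² × P(1−P) = 1.61² × 0.1741 = 0.45127

0.4513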